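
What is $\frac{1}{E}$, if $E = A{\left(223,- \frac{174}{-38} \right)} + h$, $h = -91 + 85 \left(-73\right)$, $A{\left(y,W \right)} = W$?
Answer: $- \frac{19}{119537} \approx -0.00015895$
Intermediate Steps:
$h = -6296$ ($h = -91 - 6205 = -6296$)
$E = - \frac{119537}{19}$ ($E = - \frac{174}{-38} - 6296 = \left(-174\right) \left(- \frac{1}{38}\right) - 6296 = \frac{87}{19} - 6296 = - \frac{119537}{19} \approx -6291.4$)
$\frac{1}{E} = \frac{1}{- \frac{119537}{19}} = - \frac{19}{119537}$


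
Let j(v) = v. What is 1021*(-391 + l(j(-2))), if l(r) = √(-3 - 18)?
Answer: -399211 + 1021*I*√21 ≈ -3.9921e+5 + 4678.8*I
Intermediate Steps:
l(r) = I*√21 (l(r) = √(-21) = I*√21)
1021*(-391 + l(j(-2))) = 1021*(-391 + I*√21) = -399211 + 1021*I*√21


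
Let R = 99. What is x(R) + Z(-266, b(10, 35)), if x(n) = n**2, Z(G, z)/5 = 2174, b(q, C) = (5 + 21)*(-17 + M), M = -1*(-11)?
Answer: 20671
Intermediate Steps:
M = 11
b(q, C) = -156 (b(q, C) = (5 + 21)*(-17 + 11) = 26*(-6) = -156)
Z(G, z) = 10870 (Z(G, z) = 5*2174 = 10870)
x(R) + Z(-266, b(10, 35)) = 99**2 + 10870 = 9801 + 10870 = 20671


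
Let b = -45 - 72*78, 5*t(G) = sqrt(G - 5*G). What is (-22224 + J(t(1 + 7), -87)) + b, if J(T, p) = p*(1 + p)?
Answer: -20403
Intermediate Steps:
t(G) = 2*sqrt(-G)/5 (t(G) = sqrt(G - 5*G)/5 = sqrt(-4*G)/5 = (2*sqrt(-G))/5 = 2*sqrt(-G)/5)
b = -5661 (b = -45 - 5616 = -5661)
(-22224 + J(t(1 + 7), -87)) + b = (-22224 - 87*(1 - 87)) - 5661 = (-22224 - 87*(-86)) - 5661 = (-22224 + 7482) - 5661 = -14742 - 5661 = -20403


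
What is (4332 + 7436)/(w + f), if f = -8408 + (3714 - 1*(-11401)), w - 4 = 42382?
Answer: 11768/49093 ≈ 0.23971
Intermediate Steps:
w = 42386 (w = 4 + 42382 = 42386)
f = 6707 (f = -8408 + (3714 + 11401) = -8408 + 15115 = 6707)
(4332 + 7436)/(w + f) = (4332 + 7436)/(42386 + 6707) = 11768/49093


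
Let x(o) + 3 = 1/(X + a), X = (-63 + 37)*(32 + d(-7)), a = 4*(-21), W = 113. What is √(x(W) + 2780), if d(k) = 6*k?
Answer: √5376283/44 ≈ 52.697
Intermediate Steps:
a = -84
X = 260 (X = (-63 + 37)*(32 + 6*(-7)) = -26*(32 - 42) = -26*(-10) = 260)
x(o) = -527/176 (x(o) = -3 + 1/(260 - 84) = -3 + 1/176 = -527/176)
√(x(W) + 2780) = √(-527/176 + 2780) = √(488753/176) = √5376283/44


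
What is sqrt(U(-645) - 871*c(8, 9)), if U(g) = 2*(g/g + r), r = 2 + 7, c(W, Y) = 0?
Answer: 2*sqrt(5) ≈ 4.4721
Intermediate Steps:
r = 9
U(g) = 20 (U(g) = 2*(g/g + 9) = 2*(1 + 9) = 2*10 = 20)
sqrt(U(-645) - 871*c(8, 9)) = sqrt(20 - 871*0) = sqrt(20 + 0) = sqrt(20) = 2*sqrt(5)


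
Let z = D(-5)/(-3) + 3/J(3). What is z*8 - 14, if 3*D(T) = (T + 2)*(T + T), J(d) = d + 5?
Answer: -113/3 ≈ -37.667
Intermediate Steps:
J(d) = 5 + d
D(T) = 2*T*(2 + T)/3 (D(T) = ((T + 2)*(T + T))/3 = ((2 + T)*(2*T))/3 = (2*T*(2 + T))/3 = 2*T*(2 + T)/3)
z = -71/24 (z = ((2/3)*(-5)*(2 - 5))/(-3) + 3/(5 + 3) = ((2/3)*(-5)*(-3))*(-1/3) + 3/8 = 10*(-1/3) + 3*(1/8) = -10/3 + 3/8 = -71/24 ≈ -2.9583)
z*8 - 14 = -71/24*8 - 14 = -71/3 - 14 = -113/3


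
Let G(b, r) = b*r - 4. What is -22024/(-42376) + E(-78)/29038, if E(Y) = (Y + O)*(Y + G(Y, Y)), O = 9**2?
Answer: 87659698/76907143 ≈ 1.1398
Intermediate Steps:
G(b, r) = -4 + b*r
O = 81
E(Y) = (81 + Y)*(-4 + Y + Y**2) (E(Y) = (Y + 81)*(Y + (-4 + Y*Y)) = (81 + Y)*(Y + (-4 + Y**2)) = (81 + Y)*(-4 + Y + Y**2))
-22024/(-42376) + E(-78)/29038 = -22024/(-42376) + (-324 + (-78)**3 + 77*(-78) + 82*(-78)**2)/29038 = -22024*(-1/42376) + (-324 - 474552 - 6006 + 82*6084)*(1/29038) = 2753/5297 + (-324 - 474552 - 6006 + 498888)*(1/29038) = 2753/5297 + 18006*(1/29038) = 2753/5297 + 9003/14519 = 87659698/76907143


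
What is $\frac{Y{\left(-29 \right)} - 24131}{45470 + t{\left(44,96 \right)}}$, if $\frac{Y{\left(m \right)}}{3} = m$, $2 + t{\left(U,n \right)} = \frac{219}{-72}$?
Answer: $- \frac{581232}{1091159} \approx -0.53267$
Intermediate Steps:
$t{\left(U,n \right)} = - \frac{121}{24}$ ($t{\left(U,n \right)} = -2 + \frac{219}{-72} = -2 + 219 \left(- \frac{1}{72}\right) = -2 - \frac{73}{24} = - \frac{121}{24}$)
$Y{\left(m \right)} = 3 m$
$\frac{Y{\left(-29 \right)} - 24131}{45470 + t{\left(44,96 \right)}} = \frac{3 \left(-29\right) - 24131}{45470 - \frac{121}{24}} = \frac{-87 - 24131}{\frac{1091159}{24}} = \left(-24218\right) \frac{24}{1091159} = - \frac{581232}{1091159}$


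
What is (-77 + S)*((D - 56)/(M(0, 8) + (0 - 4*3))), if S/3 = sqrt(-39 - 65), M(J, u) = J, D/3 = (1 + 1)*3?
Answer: -1463/6 + 19*I*sqrt(26) ≈ -243.83 + 96.881*I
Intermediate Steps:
D = 18 (D = 3*((1 + 1)*3) = 3*(2*3) = 3*6 = 18)
S = 6*I*sqrt(26) (S = 3*sqrt(-39 - 65) = 3*sqrt(-104) = 3*(2*I*sqrt(26)) = 6*I*sqrt(26) ≈ 30.594*I)
(-77 + S)*((D - 56)/(M(0, 8) + (0 - 4*3))) = (-77 + 6*I*sqrt(26))*((18 - 56)/(0 + (0 - 4*3))) = (-77 + 6*I*sqrt(26))*(-38/(0 + (0 - 12))) = (-77 + 6*I*sqrt(26))*(-38/(0 - 12)) = (-77 + 6*I*sqrt(26))*(-38/(-12)) = (-77 + 6*I*sqrt(26))*(-38*(-1/12)) = (-77 + 6*I*sqrt(26))*(19/6) = -1463/6 + 19*I*sqrt(26)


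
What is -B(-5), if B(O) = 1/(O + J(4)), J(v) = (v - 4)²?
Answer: ⅕ ≈ 0.20000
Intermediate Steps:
J(v) = (-4 + v)²
B(O) = 1/O (B(O) = 1/(O + (-4 + 4)²) = 1/(O + 0²) = 1/(O + 0) = 1/O)
-B(-5) = -1/(-5) = -1*(-⅕) = ⅕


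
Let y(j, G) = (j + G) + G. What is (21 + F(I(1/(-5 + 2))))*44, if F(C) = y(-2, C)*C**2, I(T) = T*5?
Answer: 7348/27 ≈ 272.15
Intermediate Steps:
I(T) = 5*T
y(j, G) = j + 2*G (y(j, G) = (G + j) + G = j + 2*G)
F(C) = C**2*(-2 + 2*C) (F(C) = (-2 + 2*C)*C**2 = C**2*(-2 + 2*C))
(21 + F(I(1/(-5 + 2))))*44 = (21 + 2*(5/(-5 + 2))**2*(-1 + 5/(-5 + 2)))*44 = (21 + 2*(5/(-3))**2*(-1 + 5/(-3)))*44 = (21 + 2*(5*(-1/3))**2*(-1 + 5*(-1/3)))*44 = (21 + 2*(-5/3)**2*(-1 - 5/3))*44 = (21 + 2*(25/9)*(-8/3))*44 = (21 - 400/27)*44 = (167/27)*44 = 7348/27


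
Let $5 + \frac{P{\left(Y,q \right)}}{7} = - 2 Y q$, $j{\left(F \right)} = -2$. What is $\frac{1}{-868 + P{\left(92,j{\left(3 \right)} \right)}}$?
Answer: $\frac{1}{1673} \approx 0.00059773$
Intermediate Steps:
$P{\left(Y,q \right)} = -35 - 14 Y q$ ($P{\left(Y,q \right)} = -35 + 7 - 2 Y q = -35 + 7 \left(- 2 Y q\right) = -35 - 14 Y q$)
$\frac{1}{-868 + P{\left(92,j{\left(3 \right)} \right)}} = \frac{1}{-868 - \left(35 + 1288 \left(-2\right)\right)} = \frac{1}{-868 + \left(-35 + 2576\right)} = \frac{1}{-868 + 2541} = \frac{1}{1673}$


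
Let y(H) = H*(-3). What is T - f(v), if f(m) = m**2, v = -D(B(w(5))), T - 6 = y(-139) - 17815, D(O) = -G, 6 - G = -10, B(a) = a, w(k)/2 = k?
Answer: -17648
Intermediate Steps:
w(k) = 2*k
y(H) = -3*H
G = 16 (G = 6 - 1*(-10) = 6 + 10 = 16)
D(O) = -16 (D(O) = -1*16 = -16)
T = -17392 (T = 6 + (-3*(-139) - 17815) = 6 + (417 - 17815) = 6 - 17398 = -17392)
v = 16 (v = -1*(-16) = 16)
T - f(v) = -17392 - 1*16**2 = -17392 - 1*256 = -17392 - 256 = -17648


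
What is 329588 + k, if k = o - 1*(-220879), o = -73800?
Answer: 476667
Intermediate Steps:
k = 147079 (k = -73800 - 1*(-220879) = -73800 + 220879 = 147079)
329588 + k = 329588 + 147079 = 476667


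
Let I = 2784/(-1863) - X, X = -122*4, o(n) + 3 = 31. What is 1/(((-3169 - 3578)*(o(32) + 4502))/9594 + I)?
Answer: -25461/68724995 ≈ -0.00037048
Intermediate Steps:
o(n) = 28 (o(n) = -3 + 31 = 28)
X = -488
I = 302120/621 (I = 2784/(-1863) - 1*(-488) = 2784*(-1/1863) + 488 = -928/621 + 488 = 302120/621 ≈ 486.51)
1/(((-3169 - 3578)*(o(32) + 4502))/9594 + I) = 1/(((-3169 - 3578)*(28 + 4502))/9594 + 302120/621) = 1/(-6747*4530*(1/9594) + 302120/621) = 1/(-30563910*1/9594 + 302120/621) = 1/(-130615/41 + 302120/621) = 1/(-68724995/25461) = -25461/68724995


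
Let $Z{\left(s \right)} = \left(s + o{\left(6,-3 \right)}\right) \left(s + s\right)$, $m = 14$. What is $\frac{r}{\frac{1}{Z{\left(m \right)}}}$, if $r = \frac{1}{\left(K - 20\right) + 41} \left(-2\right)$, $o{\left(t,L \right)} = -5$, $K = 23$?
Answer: $- \frac{126}{11} \approx -11.455$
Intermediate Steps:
$Z{\left(s \right)} = 2 s \left(-5 + s\right)$ ($Z{\left(s \right)} = \left(s - 5\right) \left(s + s\right) = \left(-5 + s\right) 2 s = 2 s \left(-5 + s\right)$)
$r = - \frac{1}{22}$ ($r = \frac{1}{\left(23 - 20\right) + 41} \left(-2\right) = \frac{1}{3 + 41} \left(-2\right) = \frac{1}{44} \left(-2\right) = - \frac{1}{22} \approx -0.045455$)
$\frac{r}{\frac{1}{Z{\left(m \right)}}} = - \frac{1}{22 \frac{1}{2 \cdot 14 \left(-5 + 14\right)}} = - \frac{1}{22 \frac{1}{2 \cdot 14 \cdot 9}} = - \frac{1}{22 \cdot \frac{1}{252}} = - \frac{\frac{1}{\frac{1}{252}}}{22} = \left(- \frac{1}{22}\right) 252 = - \frac{126}{11}$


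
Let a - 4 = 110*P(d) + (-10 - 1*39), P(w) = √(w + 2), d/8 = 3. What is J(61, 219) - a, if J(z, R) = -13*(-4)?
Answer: 97 - 110*√26 ≈ -463.89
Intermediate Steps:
J(z, R) = 52
d = 24 (d = 8*3 = 24)
P(w) = √(2 + w)
a = -45 + 110*√26 (a = 4 + (110*√(2 + 24) + (-10 - 1*39)) = 4 + (110*√26 + (-10 - 39)) = 4 + (110*√26 - 49) = 4 + (-49 + 110*√26) = -45 + 110*√26 ≈ 515.89)
J(61, 219) - a = 52 - (-45 + 110*√26) = 52 + (45 - 110*√26) = 97 - 110*√26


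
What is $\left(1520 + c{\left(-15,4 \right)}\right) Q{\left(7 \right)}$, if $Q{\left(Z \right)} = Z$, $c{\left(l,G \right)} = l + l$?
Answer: $10430$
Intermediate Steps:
$c{\left(l,G \right)} = 2 l$
$\left(1520 + c{\left(-15,4 \right)}\right) Q{\left(7 \right)} = \left(1520 + 2 \left(-15\right)\right) 7 = \left(1520 - 30\right) 7 = 1490 \cdot 7 = 10430$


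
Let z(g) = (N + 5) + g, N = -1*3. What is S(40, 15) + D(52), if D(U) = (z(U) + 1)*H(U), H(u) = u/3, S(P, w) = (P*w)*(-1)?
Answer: 1060/3 ≈ 353.33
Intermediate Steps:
S(P, w) = -P*w
H(u) = u/3 (H(u) = u*(1/3) = u/3)
N = -3
z(g) = 2 + g (z(g) = (-3 + 5) + g = 2 + g)
D(U) = U*(3 + U)/3 (D(U) = ((2 + U) + 1)*(U/3) = (3 + U)*(U/3) = U*(3 + U)/3)
S(40, 15) + D(52) = -1*40*15 + (1/3)*52*(3 + 52) = -600 + (1/3)*52*55 = -600 + 2860/3 = 1060/3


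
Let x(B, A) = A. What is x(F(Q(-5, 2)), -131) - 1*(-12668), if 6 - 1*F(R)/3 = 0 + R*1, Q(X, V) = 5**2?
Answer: 12537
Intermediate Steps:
Q(X, V) = 25
F(R) = 18 - 3*R (F(R) = 18 - 3*(0 + R*1) = 18 - 3*(0 + R) = 18 - 3*R)
x(F(Q(-5, 2)), -131) - 1*(-12668) = -131 - 1*(-12668) = -131 + 12668 = 12537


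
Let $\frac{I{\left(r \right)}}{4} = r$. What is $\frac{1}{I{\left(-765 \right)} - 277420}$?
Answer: $- \frac{1}{280480} \approx -3.5653 \cdot 10^{-6}$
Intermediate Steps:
$I{\left(r \right)} = 4 r$
$\frac{1}{I{\left(-765 \right)} - 277420} = \frac{1}{4 \left(-765\right) - 277420} = \frac{1}{-3060 - 277420} = \frac{1}{-280480} = - \frac{1}{280480}$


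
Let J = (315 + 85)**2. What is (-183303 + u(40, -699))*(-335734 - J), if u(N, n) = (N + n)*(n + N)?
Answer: -124418327852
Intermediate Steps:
u(N, n) = (N + n)**2 (u(N, n) = (N + n)*(N + n) = (N + n)**2)
J = 160000 (J = 400**2 = 160000)
(-183303 + u(40, -699))*(-335734 - J) = (-183303 + (40 - 699)**2)*(-335734 - 1*160000) = (-183303 + (-659)**2)*(-335734 - 160000) = (-183303 + 434281)*(-495734) = 250978*(-495734) = -124418327852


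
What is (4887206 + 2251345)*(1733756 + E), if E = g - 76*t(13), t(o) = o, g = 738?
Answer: 12374720989806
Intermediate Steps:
E = -250 (E = 738 - 76*13 = 738 - 988 = -250)
(4887206 + 2251345)*(1733756 + E) = (4887206 + 2251345)*(1733756 - 250) = 7138551*1733506 = 12374720989806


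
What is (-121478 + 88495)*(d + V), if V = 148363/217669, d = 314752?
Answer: -2259728045558333/217669 ≈ -1.0381e+10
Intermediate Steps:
V = 148363/217669 (V = 148363*(1/217669) = 148363/217669 ≈ 0.68160)
(-121478 + 88495)*(d + V) = (-121478 + 88495)*(314752 + 148363/217669) = -32983*68511901451/217669 = -2259728045558333/217669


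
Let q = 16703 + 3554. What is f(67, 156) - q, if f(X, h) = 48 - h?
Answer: -20365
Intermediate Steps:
q = 20257
f(67, 156) - q = (48 - 1*156) - 1*20257 = (48 - 156) - 20257 = -108 - 20257 = -20365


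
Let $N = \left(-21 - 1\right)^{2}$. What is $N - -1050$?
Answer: $1534$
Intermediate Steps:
$N = 484$ ($N = \left(-22\right)^{2} = 484$)
$N - -1050 = 484 - -1050 = 484 + 1050 = 1534$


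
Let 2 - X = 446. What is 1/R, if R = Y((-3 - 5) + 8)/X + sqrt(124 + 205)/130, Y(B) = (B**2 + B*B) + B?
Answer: 130*sqrt(329)/329 ≈ 7.1671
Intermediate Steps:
X = -444 (X = 2 - 1*446 = 2 - 446 = -444)
Y(B) = B + 2*B**2 (Y(B) = (B**2 + B**2) + B = 2*B**2 + B = B + 2*B**2)
R = sqrt(329)/130 (R = (((-3 - 5) + 8)*(1 + 2*((-3 - 5) + 8)))/(-444) + sqrt(124 + 205)/130 = ((-8 + 8)*(1 + 2*(-8 + 8)))*(-1/444) + sqrt(329)*(1/130) = (0*(1 + 2*0))*(-1/444) + sqrt(329)/130 = (0*(1 + 0))*(-1/444) + sqrt(329)/130 = (0*1)*(-1/444) + sqrt(329)/130 = 0*(-1/444) + sqrt(329)/130 = 0 + sqrt(329)/130 = sqrt(329)/130 ≈ 0.13953)
1/R = 1/(sqrt(329)/130) = 130*sqrt(329)/329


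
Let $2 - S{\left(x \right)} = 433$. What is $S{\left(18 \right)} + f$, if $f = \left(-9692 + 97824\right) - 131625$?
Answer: $-43924$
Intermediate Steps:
$S{\left(x \right)} = -431$ ($S{\left(x \right)} = 2 - 433 = -431$)
$f = -43493$ ($f = 88132 - 131625 = -43493$)
$S{\left(18 \right)} + f = -431 - 43493 = -43924$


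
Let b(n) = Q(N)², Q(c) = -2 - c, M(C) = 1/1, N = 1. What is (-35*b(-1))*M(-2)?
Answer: -315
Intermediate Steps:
M(C) = 1
b(n) = 9 (b(n) = (-2 - 1*1)² = (-2 - 1)² = (-3)² = 9)
(-35*b(-1))*M(-2) = -35*9*1 = -315*1 = -315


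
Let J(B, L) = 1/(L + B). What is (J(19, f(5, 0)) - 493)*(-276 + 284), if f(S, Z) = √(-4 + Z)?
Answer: -1439408/365 - 16*I/365 ≈ -3943.6 - 0.043836*I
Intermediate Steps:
J(B, L) = 1/(B + L)
(J(19, f(5, 0)) - 493)*(-276 + 284) = (1/(19 + √(-4 + 0)) - 493)*(-276 + 284) = (1/(19 + √(-4)) - 493)*8 = (1/(19 + 2*I) - 493)*8 = ((19 - 2*I)/365 - 493)*8 = (-493 + (19 - 2*I)/365)*8 = -3944 + 8*(19 - 2*I)/365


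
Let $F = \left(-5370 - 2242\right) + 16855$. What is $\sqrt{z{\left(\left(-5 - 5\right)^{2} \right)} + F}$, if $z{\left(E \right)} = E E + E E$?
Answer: $\sqrt{29243} \approx 171.01$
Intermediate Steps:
$z{\left(E \right)} = 2 E^{2}$ ($z{\left(E \right)} = E^{2} + E^{2} = 2 E^{2}$)
$F = 9243$ ($F = -7612 + 16855 = 9243$)
$\sqrt{z{\left(\left(-5 - 5\right)^{2} \right)} + F} = \sqrt{2 \left(\left(-5 - 5\right)^{2}\right)^{2} + 9243} = \sqrt{2 \left(\left(-10\right)^{2}\right)^{2} + 9243} = \sqrt{2 \cdot 100^{2} + 9243} = \sqrt{2 \cdot 10000 + 9243} = \sqrt{20000 + 9243} = \sqrt{29243}$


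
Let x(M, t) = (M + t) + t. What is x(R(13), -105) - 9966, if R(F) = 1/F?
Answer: -132287/13 ≈ -10176.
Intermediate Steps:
x(M, t) = M + 2*t
x(R(13), -105) - 9966 = (1/13 + 2*(-105)) - 9966 = (1/13 - 210) - 9966 = -2729/13 - 9966 = -132287/13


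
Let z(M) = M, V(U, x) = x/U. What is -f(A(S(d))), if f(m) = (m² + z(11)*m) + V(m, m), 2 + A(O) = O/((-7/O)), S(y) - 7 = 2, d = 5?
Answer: -1759/49 ≈ -35.898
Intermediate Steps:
S(y) = 9 (S(y) = 7 + 2 = 9)
A(O) = -2 - O²/7 (A(O) = -2 + O/((-7/O)) = -2 + O*(-O/7) = -2 - O²/7)
f(m) = 1 + m² + 11*m (f(m) = (m² + 11*m) + m/m = (m² + 11*m) + 1 = 1 + m² + 11*m)
-f(A(S(d))) = -(1 + (-2 - ⅐*9²)² + 11*(-2 - ⅐*9²)) = -(1 + (-2 - ⅐*81)² + 11*(-2 - ⅐*81)) = -(1 + (-2 - 81/7)² + 11*(-2 - 81/7)) = -(1 + (-95/7)² + 11*(-95/7)) = -(1 + 9025/49 - 1045/7) = -1*1759/49 = -1759/49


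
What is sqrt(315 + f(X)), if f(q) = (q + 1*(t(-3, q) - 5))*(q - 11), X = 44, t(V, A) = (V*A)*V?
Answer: 3*sqrt(1630) ≈ 121.12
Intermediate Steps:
t(V, A) = A*V**2 (t(V, A) = (A*V)*V = A*V**2)
f(q) = (-11 + q)*(-5 + 10*q) (f(q) = (q + 1*(q*(-3)**2 - 5))*(q - 11) = (q + 1*(q*9 - 5))*(-11 + q) = (q + 1*(9*q - 5))*(-11 + q) = (q + 1*(-5 + 9*q))*(-11 + q) = (q + (-5 + 9*q))*(-11 + q) = (-5 + 10*q)*(-11 + q) = (-11 + q)*(-5 + 10*q))
sqrt(315 + f(X)) = sqrt(315 + (55 - 115*44 + 10*44**2)) = sqrt(315 + (55 - 5060 + 10*1936)) = sqrt(315 + (55 - 5060 + 19360)) = sqrt(315 + 14355) = sqrt(14670) = 3*sqrt(1630)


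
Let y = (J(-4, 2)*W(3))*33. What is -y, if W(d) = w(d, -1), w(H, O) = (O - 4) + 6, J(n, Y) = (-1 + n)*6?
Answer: 990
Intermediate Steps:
J(n, Y) = -6 + 6*n
w(H, O) = 2 + O (w(H, O) = (-4 + O) + 6 = 2 + O)
W(d) = 1 (W(d) = 2 - 1 = 1)
y = -990 (y = ((-6 + 6*(-4))*1)*33 = ((-6 - 24)*1)*33 = -30*1*33 = -30*33 = -990)
-y = -1*(-990) = 990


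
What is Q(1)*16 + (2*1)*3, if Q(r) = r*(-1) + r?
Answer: 6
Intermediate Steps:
Q(r) = 0 (Q(r) = -r + r = 0)
Q(1)*16 + (2*1)*3 = 0*16 + (2*1)*3 = 0 + 2*3 = 0 + 6 = 6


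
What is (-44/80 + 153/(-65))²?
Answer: 22801/2704 ≈ 8.4323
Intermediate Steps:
(-44/80 + 153/(-65))² = (-44*1/80 + 153*(-1/65))² = (-11/20 - 153/65)² = (-151/52)² = 22801/2704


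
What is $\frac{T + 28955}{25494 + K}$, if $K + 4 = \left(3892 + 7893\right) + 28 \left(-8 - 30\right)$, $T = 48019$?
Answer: $\frac{76974}{36211} \approx 2.1257$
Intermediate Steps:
$K = 10717$ ($K = -4 + \left(\left(3892 + 7893\right) + 28 \left(-8 - 30\right)\right) = -4 + \left(11785 + 28 \left(-38\right)\right) = -4 + \left(11785 - 1064\right) = -4 + 10721 = 10717$)
$\frac{T + 28955}{25494 + K} = \frac{48019 + 28955}{25494 + 10717} = \frac{76974}{36211}$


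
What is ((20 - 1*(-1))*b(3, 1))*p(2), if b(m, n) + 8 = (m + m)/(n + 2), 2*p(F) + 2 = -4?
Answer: 378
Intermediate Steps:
p(F) = -3 (p(F) = -1 + (½)*(-4) = -1 - 2 = -3)
b(m, n) = -8 + 2*m/(2 + n) (b(m, n) = -8 + (m + m)/(n + 2) = -8 + (2*m)/(2 + n) = -8 + 2*m/(2 + n))
((20 - 1*(-1))*b(3, 1))*p(2) = ((20 - 1*(-1))*(2*(-8 + 3 - 4*1)/(2 + 1)))*(-3) = ((20 + 1)*(2*(-8 + 3 - 4)/3))*(-3) = (21*(2*(⅓)*(-9)))*(-3) = (21*(-6))*(-3) = -126*(-3) = 378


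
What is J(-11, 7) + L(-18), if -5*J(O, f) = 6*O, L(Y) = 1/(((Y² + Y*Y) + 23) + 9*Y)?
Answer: 33599/2545 ≈ 13.202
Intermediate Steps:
L(Y) = 1/(23 + 2*Y² + 9*Y) (L(Y) = 1/(((Y² + Y²) + 23) + 9*Y) = 1/((2*Y² + 23) + 9*Y) = 1/((23 + 2*Y²) + 9*Y) = 1/(23 + 2*Y² + 9*Y))
J(O, f) = -6*O/5
J(-11, 7) + L(-18) = -6/5*(-11) + 1/(23 + 2*(-18)² + 9*(-18)) = 66/5 + 1/(23 + 2*324 - 162) = 66/5 + 1/(23 + 648 - 162) = 66/5 + 1/509 = 33599/2545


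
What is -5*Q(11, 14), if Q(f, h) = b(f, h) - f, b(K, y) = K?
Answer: 0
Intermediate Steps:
Q(f, h) = 0 (Q(f, h) = f - f = 0)
-5*Q(11, 14) = -5*0 = 0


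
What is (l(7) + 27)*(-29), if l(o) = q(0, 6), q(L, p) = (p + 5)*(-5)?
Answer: 812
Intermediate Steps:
q(L, p) = -25 - 5*p (q(L, p) = (5 + p)*(-5) = -25 - 5*p)
l(o) = -55 (l(o) = -25 - 5*6 = -25 - 30 = -55)
(l(7) + 27)*(-29) = (-55 + 27)*(-29) = -28*(-29) = 812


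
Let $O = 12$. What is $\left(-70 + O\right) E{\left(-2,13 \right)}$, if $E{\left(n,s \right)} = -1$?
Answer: $58$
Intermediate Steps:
$\left(-70 + O\right) E{\left(-2,13 \right)} = \left(-70 + 12\right) \left(-1\right) = \left(-58\right) \left(-1\right) = 58$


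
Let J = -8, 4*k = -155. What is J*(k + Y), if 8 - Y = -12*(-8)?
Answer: 1014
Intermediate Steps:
k = -155/4 (k = (¼)*(-155) = -155/4 ≈ -38.750)
Y = -88 (Y = 8 - (-12)*(-8) = 8 - 1*96 = 8 - 96 = -88)
J*(k + Y) = -8*(-155/4 - 88) = -8*(-507/4) = 1014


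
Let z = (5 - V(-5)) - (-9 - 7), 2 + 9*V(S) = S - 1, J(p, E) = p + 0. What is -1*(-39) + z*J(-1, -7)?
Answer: 154/9 ≈ 17.111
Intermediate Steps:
J(p, E) = p
V(S) = -⅓ + S/9 (V(S) = -2/9 + (S - 1)/9 = -2/9 + (-1 + S)/9 = -2/9 + (-⅑ + S/9) = -⅓ + S/9)
z = 197/9 (z = (5 - (-⅓ + (⅑)*(-5))) - (-9 - 7) = (5 - (-⅓ - 5/9)) - 1*(-16) = (5 - 1*(-8/9)) + 16 = (5 + 8/9) + 16 = 53/9 + 16 = 197/9 ≈ 21.889)
-1*(-39) + z*J(-1, -7) = -1*(-39) + (197/9)*(-1) = 39 - 197/9 = 154/9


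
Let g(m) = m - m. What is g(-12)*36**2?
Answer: 0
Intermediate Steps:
g(m) = 0
g(-12)*36**2 = 0*36**2 = 0*1296 = 0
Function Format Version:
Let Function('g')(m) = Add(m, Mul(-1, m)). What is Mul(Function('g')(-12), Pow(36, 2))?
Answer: 0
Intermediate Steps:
Function('g')(m) = 0
Mul(Function('g')(-12), Pow(36, 2)) = Mul(0, Pow(36, 2)) = Mul(0, 1296) = 0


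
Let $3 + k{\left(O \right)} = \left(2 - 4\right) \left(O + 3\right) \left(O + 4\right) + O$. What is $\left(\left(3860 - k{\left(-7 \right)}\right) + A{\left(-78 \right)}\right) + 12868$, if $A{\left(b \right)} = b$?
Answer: $16684$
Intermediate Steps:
$k{\left(O \right)} = -3 + O - 2 \left(3 + O\right) \left(4 + O\right)$ ($k{\left(O \right)} = -3 + \left(\left(2 - 4\right) \left(O + 3\right) \left(O + 4\right) + O\right) = -3 + \left(- 2 \left(3 + O\right) \left(4 + O\right) + O\right) = -3 + \left(O - 2 \left(3 + O\right) \left(4 + O\right)\right) = -3 + O - 2 \left(3 + O\right) \left(4 + O\right)$)
$\left(\left(3860 - k{\left(-7 \right)}\right) + A{\left(-78 \right)}\right) + 12868 = \left(\left(3860 - \left(-27 - -91 - 2 \left(-7\right)^{2}\right)\right) - 78\right) + 12868 = \left(\left(3860 - \left(-27 + 91 - 98\right)\right) - 78\right) + 12868 = \left(\left(3860 - -34\right) - 78\right) + 12868 = \left(\left(3860 + 34\right) - 78\right) + 12868 = \left(3894 - 78\right) + 12868 = 3816 + 12868 = 16684$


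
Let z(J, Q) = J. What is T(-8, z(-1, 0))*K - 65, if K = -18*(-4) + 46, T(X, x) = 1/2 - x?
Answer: 112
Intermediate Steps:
T(X, x) = ½ - x
K = 118 (K = 72 + 46 = 118)
T(-8, z(-1, 0))*K - 65 = (½ - 1*(-1))*118 - 65 = (½ + 1)*118 - 65 = (3/2)*118 - 65 = 177 - 65 = 112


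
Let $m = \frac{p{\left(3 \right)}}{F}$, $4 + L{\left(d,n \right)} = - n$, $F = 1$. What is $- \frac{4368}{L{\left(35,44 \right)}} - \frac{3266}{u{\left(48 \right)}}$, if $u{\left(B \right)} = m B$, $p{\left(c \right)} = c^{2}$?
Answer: $\frac{18023}{216} \approx 83.44$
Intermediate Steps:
$L{\left(d,n \right)} = -4 - n$
$m = 9$ ($m = \frac{3^{2}}{1} = 9 \cdot 1 = 9$)
$u{\left(B \right)} = 9 B$
$- \frac{4368}{L{\left(35,44 \right)}} - \frac{3266}{u{\left(48 \right)}} = - \frac{4368}{-4 - 44} - \frac{3266}{9 \cdot 48} = - \frac{4368}{-4 - 44} - \frac{3266}{432} = - \frac{4368}{-48} - \frac{1633}{216} = \left(-4368\right) \left(- \frac{1}{48}\right) - \frac{1633}{216} = 91 - \frac{1633}{216} = \frac{18023}{216}$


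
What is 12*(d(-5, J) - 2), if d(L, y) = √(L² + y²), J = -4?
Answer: -24 + 12*√41 ≈ 52.837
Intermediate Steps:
12*(d(-5, J) - 2) = 12*(√((-5)² + (-4)²) - 2) = 12*(√(25 + 16) - 2) = 12*(√41 - 2) = 12*(-2 + √41) = -24 + 12*√41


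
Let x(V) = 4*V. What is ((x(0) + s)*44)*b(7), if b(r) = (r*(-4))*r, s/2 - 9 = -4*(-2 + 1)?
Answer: -224224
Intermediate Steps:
s = 26 (s = 18 + 2*(-4*(-2 + 1)) = 18 + 2*(-4*(-1)) = 18 + 2*4 = 18 + 8 = 26)
b(r) = -4*r² (b(r) = (-4*r)*r = -4*r²)
((x(0) + s)*44)*b(7) = ((4*0 + 26)*44)*(-4*7²) = ((0 + 26)*44)*(-4*49) = (26*44)*(-196) = 1144*(-196) = -224224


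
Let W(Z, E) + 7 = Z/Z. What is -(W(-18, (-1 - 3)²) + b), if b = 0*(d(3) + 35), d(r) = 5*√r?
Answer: 6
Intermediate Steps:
W(Z, E) = -6 (W(Z, E) = -7 + Z/Z = -7 + 1 = -6)
b = 0 (b = 0*(5*√3 + 35) = 0*(35 + 5*√3) = 0)
-(W(-18, (-1 - 3)²) + b) = -(-6 + 0) = -1*(-6) = 6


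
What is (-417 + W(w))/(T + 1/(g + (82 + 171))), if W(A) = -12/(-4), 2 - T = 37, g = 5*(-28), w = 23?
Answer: 7797/659 ≈ 11.832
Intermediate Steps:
g = -140
T = -35 (T = 2 - 1*37 = 2 - 37 = -35)
W(A) = 3 (W(A) = -12*(-1/4) = 3)
(-417 + W(w))/(T + 1/(g + (82 + 171))) = (-417 + 3)/(-35 + 1/(-140 + (82 + 171))) = -414/(-35 + 1/(-140 + 253)) = -414/(-35 + 1/113) = -414/(-3954/113) = -414*(-113/3954) = 7797/659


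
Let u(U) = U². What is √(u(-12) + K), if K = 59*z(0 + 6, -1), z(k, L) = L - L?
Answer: 12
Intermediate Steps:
z(k, L) = 0
K = 0 (K = 59*0 = 0)
√(u(-12) + K) = √((-12)² + 0) = √(144 + 0) = √144 = 12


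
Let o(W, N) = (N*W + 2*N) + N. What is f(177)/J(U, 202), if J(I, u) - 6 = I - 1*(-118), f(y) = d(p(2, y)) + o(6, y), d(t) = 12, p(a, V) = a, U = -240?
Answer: -1605/116 ≈ -13.836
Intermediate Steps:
o(W, N) = 3*N + N*W (o(W, N) = (2*N + N*W) + N = 3*N + N*W)
f(y) = 12 + 9*y (f(y) = 12 + y*(3 + 6) = 12 + y*9 = 12 + 9*y)
J(I, u) = 124 + I (J(I, u) = 6 + (I - 1*(-118)) = 6 + (I + 118) = 6 + (118 + I) = 124 + I)
f(177)/J(U, 202) = (12 + 9*177)/(124 - 240) = (12 + 1593)/(-116) = 1605*(-1/116) = -1605/116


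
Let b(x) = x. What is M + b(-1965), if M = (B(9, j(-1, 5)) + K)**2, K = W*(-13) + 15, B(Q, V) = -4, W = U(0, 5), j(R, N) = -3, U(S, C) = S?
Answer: -1844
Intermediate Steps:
W = 0
K = 15 (K = 0*(-13) + 15 = 0 + 15 = 15)
M = 121 (M = (-4 + 15)**2 = 11**2 = 121)
M + b(-1965) = 121 - 1965 = -1844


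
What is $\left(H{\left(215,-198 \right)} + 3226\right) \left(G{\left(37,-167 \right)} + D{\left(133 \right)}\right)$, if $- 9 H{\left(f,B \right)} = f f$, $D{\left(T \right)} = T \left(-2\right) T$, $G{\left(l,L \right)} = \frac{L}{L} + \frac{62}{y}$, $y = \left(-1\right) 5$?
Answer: $\frac{3041895877}{45} \approx 6.7598 \cdot 10^{7}$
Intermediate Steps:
$y = -5$
$G{\left(l,L \right)} = - \frac{57}{5}$ ($G{\left(l,L \right)} = \frac{L}{L} + \frac{62}{-5} = 1 + 62 \left(- \frac{1}{5}\right) = 1 - \frac{62}{5} = - \frac{57}{5}$)
$D{\left(T \right)} = - 2 T^{2}$ ($D{\left(T \right)} = - 2 T T = - 2 T^{2}$)
$H{\left(f,B \right)} = - \frac{f^{2}}{9}$ ($H{\left(f,B \right)} = - \frac{f f}{9} = - \frac{f^{2}}{9}$)
$\left(H{\left(215,-198 \right)} + 3226\right) \left(G{\left(37,-167 \right)} + D{\left(133 \right)}\right) = \left(- \frac{215^{2}}{9} + 3226\right) \left(- \frac{57}{5} - 2 \cdot 133^{2}\right) = \left(\left(- \frac{1}{9}\right) 46225 + 3226\right) \left(- \frac{57}{5} - 35378\right) = \left(- \frac{46225}{9} + 3226\right) \left(- \frac{57}{5} - 35378\right) = \left(- \frac{17191}{9}\right) \left(- \frac{176947}{5}\right) = \frac{3041895877}{45}$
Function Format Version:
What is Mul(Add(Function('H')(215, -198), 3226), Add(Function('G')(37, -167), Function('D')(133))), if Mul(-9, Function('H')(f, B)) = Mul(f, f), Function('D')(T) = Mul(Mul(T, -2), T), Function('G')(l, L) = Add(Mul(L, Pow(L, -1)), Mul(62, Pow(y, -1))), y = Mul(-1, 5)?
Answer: Rational(3041895877, 45) ≈ 6.7598e+7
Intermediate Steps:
y = -5
Function('G')(l, L) = Rational(-57, 5) (Function('G')(l, L) = Add(Mul(L, Pow(L, -1)), Mul(62, Pow(-5, -1))) = Add(1, Mul(62, Rational(-1, 5))) = Add(1, Rational(-62, 5)) = Rational(-57, 5))
Function('D')(T) = Mul(-2, Pow(T, 2)) (Function('D')(T) = Mul(Mul(-2, T), T) = Mul(-2, Pow(T, 2)))
Function('H')(f, B) = Mul(Rational(-1, 9), Pow(f, 2)) (Function('H')(f, B) = Mul(Rational(-1, 9), Mul(f, f)) = Mul(Rational(-1, 9), Pow(f, 2)))
Mul(Add(Function('H')(215, -198), 3226), Add(Function('G')(37, -167), Function('D')(133))) = Mul(Add(Mul(Rational(-1, 9), Pow(215, 2)), 3226), Add(Rational(-57, 5), Mul(-2, Pow(133, 2)))) = Mul(Add(Mul(Rational(-1, 9), 46225), 3226), Add(Rational(-57, 5), Mul(-2, 17689))) = Mul(Add(Rational(-46225, 9), 3226), Add(Rational(-57, 5), -35378)) = Mul(Rational(-17191, 9), Rational(-176947, 5)) = Rational(3041895877, 45)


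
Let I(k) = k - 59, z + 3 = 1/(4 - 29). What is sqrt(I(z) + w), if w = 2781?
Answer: sqrt(67974)/5 ≈ 52.144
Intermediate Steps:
z = -76/25 (z = -3 + 1/(4 - 29) = -3 + 1/(-25) = -3 - 1/25 = -76/25 ≈ -3.0400)
I(k) = -59 + k
sqrt(I(z) + w) = sqrt((-59 - 76/25) + 2781) = sqrt(-1551/25 + 2781) = sqrt(67974/25) = sqrt(67974)/5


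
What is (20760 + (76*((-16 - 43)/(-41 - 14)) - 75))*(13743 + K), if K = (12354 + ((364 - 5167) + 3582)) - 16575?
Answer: 9481061859/55 ≈ 1.7238e+8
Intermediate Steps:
K = -5442 (K = (12354 + (-4803 + 3582)) - 16575 = (12354 - 1221) - 16575 = 11133 - 16575 = -5442)
(20760 + (76*((-16 - 43)/(-41 - 14)) - 75))*(13743 + K) = (20760 + (76*((-16 - 43)/(-41 - 14)) - 75))*(13743 - 5442) = (20760 + (76*(-59/(-55)) - 75))*8301 = (20760 + (76*(-59*(-1/55)) - 75))*8301 = (20760 + (76*(59/55) - 75))*8301 = (20760 + (4484/55 - 75))*8301 = (20760 + 359/55)*8301 = (1142159/55)*8301 = 9481061859/55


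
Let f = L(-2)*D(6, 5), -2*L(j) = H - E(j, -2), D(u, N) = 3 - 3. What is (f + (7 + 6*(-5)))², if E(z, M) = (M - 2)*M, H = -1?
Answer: 529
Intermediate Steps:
D(u, N) = 0
E(z, M) = M*(-2 + M) (E(z, M) = (-2 + M)*M = M*(-2 + M))
L(j) = 9/2 (L(j) = -(-1 - (-2)*(-2 - 2))/2 = -(-1 - (-2)*(-4))/2 = -(-1 - 1*8)/2 = -(-1 - 8)/2 = -½*(-9) = 9/2)
f = 0 (f = (9/2)*0 = 0)
(f + (7 + 6*(-5)))² = (0 + (7 + 6*(-5)))² = (0 + (7 - 30))² = (0 - 23)² = (-23)² = 529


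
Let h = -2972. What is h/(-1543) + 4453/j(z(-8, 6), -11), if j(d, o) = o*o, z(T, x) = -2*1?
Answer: 7230591/186703 ≈ 38.728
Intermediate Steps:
z(T, x) = -2
j(d, o) = o²
h/(-1543) + 4453/j(z(-8, 6), -11) = -2972/(-1543) + 4453/((-11)²) = -2972*(-1/1543) + 4453/121 = 2972/1543 + 4453*(1/121) = 2972/1543 + 4453/121 = 7230591/186703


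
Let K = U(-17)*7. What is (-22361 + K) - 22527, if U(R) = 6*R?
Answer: -45602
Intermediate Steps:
K = -714 (K = (6*(-17))*7 = -102*7 = -714)
(-22361 + K) - 22527 = (-22361 - 714) - 22527 = -23075 - 22527 = -45602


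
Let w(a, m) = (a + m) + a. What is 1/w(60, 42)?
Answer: 1/162 ≈ 0.0061728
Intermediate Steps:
w(a, m) = m + 2*a
1/w(60, 42) = 1/(42 + 2*60) = 1/(42 + 120) = 1/162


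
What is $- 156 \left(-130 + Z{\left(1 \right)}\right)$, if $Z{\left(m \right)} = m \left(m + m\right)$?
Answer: $19968$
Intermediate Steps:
$Z{\left(m \right)} = 2 m^{2}$ ($Z{\left(m \right)} = m 2 m = 2 m^{2}$)
$- 156 \left(-130 + Z{\left(1 \right)}\right) = - 156 \left(-130 + 2 \cdot 1^{2}\right) = - 156 \left(-130 + 2 \cdot 1\right) = - 156 \left(-130 + 2\right) = \left(-156\right) \left(-128\right) = 19968$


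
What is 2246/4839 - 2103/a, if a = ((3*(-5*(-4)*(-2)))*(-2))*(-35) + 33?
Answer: 9656233/13495971 ≈ 0.71549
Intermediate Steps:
a = -8367 (a = ((3*(20*(-2)))*(-2))*(-35) + 33 = ((3*(-40))*(-2))*(-35) + 33 = -120*(-2)*(-35) + 33 = 240*(-35) + 33 = -8400 + 33 = -8367)
2246/4839 - 2103/a = 2246/4839 - 2103/(-8367) = 2246*(1/4839) - 2103*(-1/8367) = 2246/4839 + 701/2789 = 9656233/13495971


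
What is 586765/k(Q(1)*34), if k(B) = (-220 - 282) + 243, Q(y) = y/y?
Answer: -586765/259 ≈ -2265.5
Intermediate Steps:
Q(y) = 1
k(B) = -259 (k(B) = -502 + 243 = -259)
586765/k(Q(1)*34) = 586765/(-259) = 586765*(-1/259) = -586765/259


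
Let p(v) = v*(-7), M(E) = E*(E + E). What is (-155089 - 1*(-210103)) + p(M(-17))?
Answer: 50968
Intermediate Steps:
M(E) = 2*E**2 (M(E) = E*(2*E) = 2*E**2)
p(v) = -7*v
(-155089 - 1*(-210103)) + p(M(-17)) = (-155089 - 1*(-210103)) - 14*(-17)**2 = (-155089 + 210103) - 14*289 = 55014 - 7*578 = 55014 - 4046 = 50968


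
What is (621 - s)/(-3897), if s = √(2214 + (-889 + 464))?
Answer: -69/433 + √1789/3897 ≈ -0.14850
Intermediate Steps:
s = √1789 (s = √(2214 - 425) = √1789 ≈ 42.297)
(621 - s)/(-3897) = (621 - √1789)/(-3897) = (621 - √1789)*(-1/3897) = -69/433 + √1789/3897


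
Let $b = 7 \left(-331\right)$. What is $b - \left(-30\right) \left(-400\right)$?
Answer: $-14317$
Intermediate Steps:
$b = -2317$
$b - \left(-30\right) \left(-400\right) = -2317 - \left(-30\right) \left(-400\right) = -2317 - 12000 = -14317$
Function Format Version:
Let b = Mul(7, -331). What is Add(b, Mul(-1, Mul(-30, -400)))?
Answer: -14317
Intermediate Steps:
b = -2317
Add(b, Mul(-1, Mul(-30, -400))) = Add(-2317, Mul(-1, Mul(-30, -400))) = Add(-2317, Mul(-1, 12000)) = Add(-2317, -12000) = -14317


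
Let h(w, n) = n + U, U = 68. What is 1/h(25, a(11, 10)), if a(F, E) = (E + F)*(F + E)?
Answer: 1/509 ≈ 0.0019646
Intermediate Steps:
a(F, E) = (E + F)**2 (a(F, E) = (E + F)*(E + F) = (E + F)**2)
h(w, n) = 68 + n (h(w, n) = n + 68 = 68 + n)
1/h(25, a(11, 10)) = 1/(68 + (10 + 11)**2) = 1/(68 + 21**2) = 1/(68 + 441) = 1/509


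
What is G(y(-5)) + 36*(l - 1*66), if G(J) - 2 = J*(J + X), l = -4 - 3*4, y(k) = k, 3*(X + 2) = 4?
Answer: -8765/3 ≈ -2921.7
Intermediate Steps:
X = -⅔ (X = -2 + (⅓)*4 = -2 + 4/3 = -⅔ ≈ -0.66667)
l = -16 (l = -4 - 12 = -16)
G(J) = 2 + J*(-⅔ + J) (G(J) = 2 + J*(J - ⅔) = 2 + J*(-⅔ + J))
G(y(-5)) + 36*(l - 1*66) = (2 + (-5)² - ⅔*(-5)) + 36*(-16 - 1*66) = (2 + 25 + 10/3) + 36*(-16 - 66) = 91/3 + 36*(-82) = 91/3 - 2952 = -8765/3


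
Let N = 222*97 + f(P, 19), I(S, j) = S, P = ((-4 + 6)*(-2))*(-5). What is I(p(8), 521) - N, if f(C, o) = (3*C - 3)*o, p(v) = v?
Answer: -22609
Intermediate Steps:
P = 20 (P = (2*(-2))*(-5) = -4*(-5) = 20)
f(C, o) = o*(-3 + 3*C) (f(C, o) = (-3 + 3*C)*o = o*(-3 + 3*C))
N = 22617 (N = 222*97 + 3*19*(-1 + 20) = 21534 + 3*19*19 = 21534 + 1083 = 22617)
I(p(8), 521) - N = 8 - 1*22617 = 8 - 22617 = -22609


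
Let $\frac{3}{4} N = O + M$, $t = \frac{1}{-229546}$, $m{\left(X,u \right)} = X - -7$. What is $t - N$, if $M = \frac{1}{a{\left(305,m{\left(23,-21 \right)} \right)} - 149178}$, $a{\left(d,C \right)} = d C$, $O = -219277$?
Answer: $\frac{7048191510435301}{24107150466} \approx 2.9237 \cdot 10^{5}$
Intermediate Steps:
$m{\left(X,u \right)} = 7 + X$ ($m{\left(X,u \right)} = X + 7 = 7 + X$)
$a{\left(d,C \right)} = C d$
$t = - \frac{1}{229546} \approx -4.3564 \cdot 10^{-6}$
$M = - \frac{1}{140028}$ ($M = \frac{1}{\left(7 + 23\right) 305 - 149178} = \frac{1}{30 \cdot 305 - 149178} = \frac{1}{9150 - 149178} = \frac{1}{-140028} = - \frac{1}{140028} \approx -7.1414 \cdot 10^{-6}$)
$N = - \frac{30704919757}{105021}$ ($N = \frac{4 \left(-219277 - \frac{1}{140028}\right)}{3} = \frac{4}{3} \left(- \frac{30704919757}{140028}\right) = - \frac{30704919757}{105021} \approx -2.9237 \cdot 10^{5}$)
$t - N = - \frac{1}{229546} - - \frac{30704919757}{105021} = - \frac{1}{229546} + \frac{30704919757}{105021} = \frac{7048191510435301}{24107150466}$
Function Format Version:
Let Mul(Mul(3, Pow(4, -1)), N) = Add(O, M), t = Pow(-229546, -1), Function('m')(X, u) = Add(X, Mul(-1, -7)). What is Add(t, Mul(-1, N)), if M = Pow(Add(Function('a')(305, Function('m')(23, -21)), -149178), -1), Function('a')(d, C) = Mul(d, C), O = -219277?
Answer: Rational(7048191510435301, 24107150466) ≈ 2.9237e+5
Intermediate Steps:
Function('m')(X, u) = Add(7, X) (Function('m')(X, u) = Add(X, 7) = Add(7, X))
Function('a')(d, C) = Mul(C, d)
t = Rational(-1, 229546) ≈ -4.3564e-6
M = Rational(-1, 140028) (M = Pow(Add(Mul(Add(7, 23), 305), -149178), -1) = Pow(Add(Mul(30, 305), -149178), -1) = Pow(Add(9150, -149178), -1) = Pow(-140028, -1) = Rational(-1, 140028) ≈ -7.1414e-6)
N = Rational(-30704919757, 105021) (N = Mul(Rational(4, 3), Add(-219277, Rational(-1, 140028))) = Mul(Rational(4, 3), Rational(-30704919757, 140028)) = Rational(-30704919757, 105021) ≈ -2.9237e+5)
Add(t, Mul(-1, N)) = Add(Rational(-1, 229546), Mul(-1, Rational(-30704919757, 105021))) = Add(Rational(-1, 229546), Rational(30704919757, 105021)) = Rational(7048191510435301, 24107150466)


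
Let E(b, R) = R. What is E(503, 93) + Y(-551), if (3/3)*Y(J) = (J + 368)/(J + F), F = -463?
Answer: 31495/338 ≈ 93.180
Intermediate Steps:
Y(J) = (368 + J)/(-463 + J) (Y(J) = (J + 368)/(J - 463) = (368 + J)/(-463 + J))
E(503, 93) + Y(-551) = 93 + (368 - 551)/(-463 - 551) = 93 - 183/(-1014) = 93 - 1/1014*(-183) = 93 + 61/338 = 31495/338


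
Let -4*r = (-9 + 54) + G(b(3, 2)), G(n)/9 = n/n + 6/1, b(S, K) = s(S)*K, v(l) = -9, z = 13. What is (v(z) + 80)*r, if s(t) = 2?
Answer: -1917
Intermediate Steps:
b(S, K) = 2*K
G(n) = 63 (G(n) = 9*(n/n + 6/1) = 9*(1 + 6*1) = 9*(1 + 6) = 9*7 = 63)
r = -27 (r = -((-9 + 54) + 63)/4 = -(45 + 63)/4 = -¼*108 = -27)
(v(z) + 80)*r = (-9 + 80)*(-27) = 71*(-27) = -1917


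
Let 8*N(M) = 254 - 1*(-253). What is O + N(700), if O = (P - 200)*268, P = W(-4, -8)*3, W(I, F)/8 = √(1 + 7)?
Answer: -428293/8 + 12864*√2 ≈ -35344.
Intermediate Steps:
W(I, F) = 16*√2 (W(I, F) = 8*√(1 + 7) = 8*√8 = 8*(2*√2) = 16*√2)
N(M) = 507/8 (N(M) = (254 - 1*(-253))/8 = (254 + 253)/8 = (⅛)*507 = 507/8)
P = 48*√2 (P = (16*√2)*3 = 48*√2 ≈ 67.882)
O = -53600 + 12864*√2 (O = (48*√2 - 200)*268 = (-200 + 48*√2)*268 = -53600 + 12864*√2 ≈ -35408.)
O + N(700) = (-53600 + 12864*√2) + 507/8 = -428293/8 + 12864*√2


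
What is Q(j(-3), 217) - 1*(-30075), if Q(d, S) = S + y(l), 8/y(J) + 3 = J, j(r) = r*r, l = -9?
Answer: 90874/3 ≈ 30291.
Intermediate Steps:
j(r) = r²
y(J) = 8/(-3 + J)
Q(d, S) = -⅔ + S (Q(d, S) = S + 8/(-3 - 9) = S + 8/(-12) = S + 8*(-1/12) = S - ⅔ = -⅔ + S)
Q(j(-3), 217) - 1*(-30075) = (-⅔ + 217) - 1*(-30075) = 649/3 + 30075 = 90874/3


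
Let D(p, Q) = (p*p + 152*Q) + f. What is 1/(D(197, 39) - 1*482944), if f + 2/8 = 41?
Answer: -4/1752665 ≈ -2.2822e-6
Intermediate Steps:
f = 163/4 (f = -1/4 + 41 = 163/4 ≈ 40.750)
D(p, Q) = 163/4 + p**2 + 152*Q (D(p, Q) = (p*p + 152*Q) + 163/4 = (p**2 + 152*Q) + 163/4 = 163/4 + p**2 + 152*Q)
1/(D(197, 39) - 1*482944) = 1/((163/4 + 197**2 + 152*39) - 1*482944) = 1/((163/4 + 38809 + 5928) - 482944) = 1/(179111/4 - 482944) = 1/(-1752665/4) = -4/1752665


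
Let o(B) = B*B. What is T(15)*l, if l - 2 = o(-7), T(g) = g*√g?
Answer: 765*√15 ≈ 2962.8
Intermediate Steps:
T(g) = g^(3/2)
o(B) = B²
l = 51 (l = 2 + (-7)² = 2 + 49 = 51)
T(15)*l = 15^(3/2)*51 = (15*√15)*51 = 765*√15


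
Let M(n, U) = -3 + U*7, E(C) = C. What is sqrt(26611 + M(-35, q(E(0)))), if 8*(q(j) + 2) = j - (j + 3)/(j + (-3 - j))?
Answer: sqrt(425518)/4 ≈ 163.08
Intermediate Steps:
q(j) = -15/8 + j/6 (q(j) = -2 + (j - (j + 3)/(j + (-3 - j)))/8 = -2 + (j - (3 + j)/(-3))/8 = -2 + (j - (3 + j)*(-1)/3)/8 = -2 + (j - (-1 - j/3))/8 = -2 + (j + (1 + j/3))/8 = -2 + (1 + 4*j/3)/8 = -2 + (1/8 + j/6) = -15/8 + j/6)
M(n, U) = -3 + 7*U
sqrt(26611 + M(-35, q(E(0)))) = sqrt(26611 + (-3 + 7*(-15/8 + (1/6)*0))) = sqrt(26611 + (-3 + 7*(-15/8 + 0))) = sqrt(26611 + (-3 + 7*(-15/8))) = sqrt(26611 + (-3 - 105/8)) = sqrt(26611 - 129/8) = sqrt(212759/8) = sqrt(425518)/4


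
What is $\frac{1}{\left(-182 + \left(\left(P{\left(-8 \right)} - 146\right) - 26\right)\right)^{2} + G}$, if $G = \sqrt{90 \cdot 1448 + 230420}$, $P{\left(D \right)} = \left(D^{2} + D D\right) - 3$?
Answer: $\frac{52441}{2749697741} - \frac{2 \sqrt{90185}}{2749697741} \approx 1.8853 \cdot 10^{-5}$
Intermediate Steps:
$P{\left(D \right)} = -3 + 2 D^{2}$ ($P{\left(D \right)} = \left(D^{2} + D^{2}\right) - 3 = 2 D^{2} - 3 = -3 + 2 D^{2}$)
$G = 2 \sqrt{90185}$ ($G = \sqrt{130320 + 230420} = \sqrt{360740} = 2 \sqrt{90185} \approx 600.62$)
$\frac{1}{\left(-182 + \left(\left(P{\left(-8 \right)} - 146\right) - 26\right)\right)^{2} + G} = \frac{1}{\left(-182 - 47\right)^{2} + 2 \sqrt{90185}} = \frac{1}{\left(-229\right)^{2} + 2 \sqrt{90185}} = \frac{1}{52441 + 2 \sqrt{90185}}$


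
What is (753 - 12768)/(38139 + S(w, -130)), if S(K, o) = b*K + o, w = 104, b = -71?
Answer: -2403/6125 ≈ -0.39233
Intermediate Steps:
S(K, o) = o - 71*K (S(K, o) = -71*K + o = o - 71*K)
(753 - 12768)/(38139 + S(w, -130)) = (753 - 12768)/(38139 + (-130 - 71*104)) = -12015/(38139 + (-130 - 7384)) = -12015/(38139 - 7514) = -12015/30625 = -12015*1/30625 = -2403/6125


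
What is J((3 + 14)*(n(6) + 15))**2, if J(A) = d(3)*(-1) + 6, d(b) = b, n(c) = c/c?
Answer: 9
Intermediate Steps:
n(c) = 1
J(A) = 3 (J(A) = 3*(-1) + 6 = -3 + 6 = 3)
J((3 + 14)*(n(6) + 15))**2 = 3**2 = 9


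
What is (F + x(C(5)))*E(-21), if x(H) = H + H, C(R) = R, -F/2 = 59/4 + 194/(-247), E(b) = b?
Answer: 185997/494 ≈ 376.51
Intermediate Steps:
F = -13797/494 (F = -2*(59/4 + 194/(-247)) = -2*(59*(1/4) + 194*(-1/247)) = -2*(59/4 - 194/247) = -2*13797/988 = -13797/494 ≈ -27.929)
x(H) = 2*H
(F + x(C(5)))*E(-21) = (-13797/494 + 2*5)*(-21) = (-13797/494 + 10)*(-21) = -8857/494*(-21) = 185997/494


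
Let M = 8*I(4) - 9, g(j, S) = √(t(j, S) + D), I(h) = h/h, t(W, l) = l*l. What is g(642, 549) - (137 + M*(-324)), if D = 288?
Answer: -461 + 3*√33521 ≈ 88.262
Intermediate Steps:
t(W, l) = l²
I(h) = 1
g(j, S) = √(288 + S²) (g(j, S) = √(S² + 288) = √(288 + S²))
M = -1 (M = 8*1 - 9 = 8 - 9 = -1)
g(642, 549) - (137 + M*(-324)) = √(288 + 549²) - (137 - 1*(-324)) = √(288 + 301401) - (137 + 324) = √301689 - 1*461 = 3*√33521 - 461 = -461 + 3*√33521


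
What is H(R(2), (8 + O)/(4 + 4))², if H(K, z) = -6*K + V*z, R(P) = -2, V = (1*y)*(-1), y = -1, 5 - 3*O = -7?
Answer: 729/4 ≈ 182.25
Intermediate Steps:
O = 4 (O = 5/3 - ⅓*(-7) = 5/3 + 7/3 = 4)
V = 1 (V = (1*(-1))*(-1) = -1*(-1) = 1)
H(K, z) = z - 6*K (H(K, z) = -6*K + 1*z = -6*K + z = z - 6*K)
H(R(2), (8 + O)/(4 + 4))² = ((8 + 4)/(4 + 4) - 6*(-2))² = (12/8 + 12)² = (12*(⅛) + 12)² = (3/2 + 12)² = (27/2)² = 729/4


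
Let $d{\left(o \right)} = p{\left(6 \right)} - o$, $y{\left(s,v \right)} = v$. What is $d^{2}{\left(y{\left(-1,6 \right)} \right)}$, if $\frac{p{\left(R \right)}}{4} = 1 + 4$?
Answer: $196$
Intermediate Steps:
$p{\left(R \right)} = 20$ ($p{\left(R \right)} = 4 \left(1 + 4\right) = 4 \cdot 5 = 20$)
$d{\left(o \right)} = 20 - o$
$d^{2}{\left(y{\left(-1,6 \right)} \right)} = \left(20 - 6\right)^{2} = 14^{2} = 196$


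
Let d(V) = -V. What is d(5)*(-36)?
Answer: 180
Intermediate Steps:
d(5)*(-36) = -1*5*(-36) = -5*(-36) = 180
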